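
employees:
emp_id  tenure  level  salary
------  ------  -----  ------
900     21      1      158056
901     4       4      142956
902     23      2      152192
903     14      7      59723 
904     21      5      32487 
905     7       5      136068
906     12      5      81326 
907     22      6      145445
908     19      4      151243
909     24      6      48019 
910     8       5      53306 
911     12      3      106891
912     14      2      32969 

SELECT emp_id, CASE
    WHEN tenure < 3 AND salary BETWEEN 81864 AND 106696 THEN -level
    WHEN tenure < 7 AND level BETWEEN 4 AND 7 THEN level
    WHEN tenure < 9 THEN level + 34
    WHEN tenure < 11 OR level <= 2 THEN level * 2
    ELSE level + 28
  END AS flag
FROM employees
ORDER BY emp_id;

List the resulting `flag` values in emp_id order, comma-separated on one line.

emp_id=900: tenure < 11 OR level <= 2 → 2
emp_id=901: tenure < 7 AND level BETWEEN 4 AND 7 → 4
emp_id=902: tenure < 11 OR level <= 2 → 4
emp_id=903: ELSE → 35
emp_id=904: ELSE → 33
emp_id=905: tenure < 9 → 39
emp_id=906: ELSE → 33
emp_id=907: ELSE → 34
emp_id=908: ELSE → 32
emp_id=909: ELSE → 34
emp_id=910: tenure < 9 → 39
emp_id=911: ELSE → 31
emp_id=912: tenure < 11 OR level <= 2 → 4

2, 4, 4, 35, 33, 39, 33, 34, 32, 34, 39, 31, 4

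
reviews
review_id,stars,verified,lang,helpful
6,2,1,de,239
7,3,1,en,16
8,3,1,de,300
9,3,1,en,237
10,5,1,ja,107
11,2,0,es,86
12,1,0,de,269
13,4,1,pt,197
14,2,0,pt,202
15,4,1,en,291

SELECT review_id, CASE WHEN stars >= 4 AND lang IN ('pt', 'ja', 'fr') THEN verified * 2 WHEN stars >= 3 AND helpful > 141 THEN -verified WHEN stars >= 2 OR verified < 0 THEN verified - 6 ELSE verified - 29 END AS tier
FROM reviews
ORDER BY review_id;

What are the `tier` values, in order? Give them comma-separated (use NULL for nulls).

review_id=6: stars >= 2 OR verified < 0 → -5
review_id=7: stars >= 2 OR verified < 0 → -5
review_id=8: stars >= 3 AND helpful > 141 → -1
review_id=9: stars >= 3 AND helpful > 141 → -1
review_id=10: stars >= 4 AND lang IN ('pt', 'ja', 'fr') → 2
review_id=11: stars >= 2 OR verified < 0 → -6
review_id=12: ELSE → -29
review_id=13: stars >= 4 AND lang IN ('pt', 'ja', 'fr') → 2
review_id=14: stars >= 2 OR verified < 0 → -6
review_id=15: stars >= 3 AND helpful > 141 → -1

-5, -5, -1, -1, 2, -6, -29, 2, -6, -1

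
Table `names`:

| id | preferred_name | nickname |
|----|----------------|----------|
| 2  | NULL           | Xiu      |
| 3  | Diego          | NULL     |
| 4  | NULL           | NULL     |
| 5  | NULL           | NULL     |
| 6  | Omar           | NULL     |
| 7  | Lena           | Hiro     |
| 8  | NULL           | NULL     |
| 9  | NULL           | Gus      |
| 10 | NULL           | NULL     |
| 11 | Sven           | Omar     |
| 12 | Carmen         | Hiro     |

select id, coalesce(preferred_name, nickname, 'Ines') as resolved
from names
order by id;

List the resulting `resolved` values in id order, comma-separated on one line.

Xiu, Diego, Ines, Ines, Omar, Lena, Ines, Gus, Ines, Sven, Carmen

id=2: preferred_name=NULL, nickname=Xiu → Xiu
id=3: preferred_name=Diego → Diego
id=4: preferred_name=NULL, nickname=NULL, → literal Ines → Ines
id=5: preferred_name=NULL, nickname=NULL, → literal Ines → Ines
id=6: preferred_name=Omar → Omar
id=7: preferred_name=Lena → Lena
id=8: preferred_name=NULL, nickname=NULL, → literal Ines → Ines
id=9: preferred_name=NULL, nickname=Gus → Gus
id=10: preferred_name=NULL, nickname=NULL, → literal Ines → Ines
id=11: preferred_name=Sven → Sven
id=12: preferred_name=Carmen → Carmen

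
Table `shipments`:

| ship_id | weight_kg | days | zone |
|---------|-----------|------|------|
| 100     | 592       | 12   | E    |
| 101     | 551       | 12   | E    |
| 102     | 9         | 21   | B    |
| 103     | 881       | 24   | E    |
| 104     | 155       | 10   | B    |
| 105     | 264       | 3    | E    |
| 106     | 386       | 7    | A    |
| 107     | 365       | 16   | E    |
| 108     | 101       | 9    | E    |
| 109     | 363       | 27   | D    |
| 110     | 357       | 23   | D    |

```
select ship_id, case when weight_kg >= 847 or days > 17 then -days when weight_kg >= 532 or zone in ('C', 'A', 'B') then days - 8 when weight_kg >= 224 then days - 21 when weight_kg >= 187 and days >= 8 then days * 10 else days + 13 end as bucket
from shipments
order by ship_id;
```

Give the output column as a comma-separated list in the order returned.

ship_id=100: weight_kg >= 532 or zone in ('C', 'A', 'B') → 4
ship_id=101: weight_kg >= 532 or zone in ('C', 'A', 'B') → 4
ship_id=102: weight_kg >= 847 or days > 17 → -21
ship_id=103: weight_kg >= 847 or days > 17 → -24
ship_id=104: weight_kg >= 532 or zone in ('C', 'A', 'B') → 2
ship_id=105: weight_kg >= 224 → -18
ship_id=106: weight_kg >= 532 or zone in ('C', 'A', 'B') → -1
ship_id=107: weight_kg >= 224 → -5
ship_id=108: ELSE → 22
ship_id=109: weight_kg >= 847 or days > 17 → -27
ship_id=110: weight_kg >= 847 or days > 17 → -23

4, 4, -21, -24, 2, -18, -1, -5, 22, -27, -23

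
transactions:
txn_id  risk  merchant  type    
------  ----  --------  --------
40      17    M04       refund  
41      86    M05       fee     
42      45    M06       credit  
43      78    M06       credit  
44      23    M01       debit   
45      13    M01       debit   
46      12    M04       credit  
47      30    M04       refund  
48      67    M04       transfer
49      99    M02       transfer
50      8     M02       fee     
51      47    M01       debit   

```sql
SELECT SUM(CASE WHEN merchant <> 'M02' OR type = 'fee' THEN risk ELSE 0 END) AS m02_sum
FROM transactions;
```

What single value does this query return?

txn_id=40: ✓ → 17
txn_id=41: ✓ → 86
txn_id=42: ✓ → 45
txn_id=43: ✓ → 78
txn_id=44: ✓ → 23
txn_id=45: ✓ → 13
txn_id=46: ✓ → 12
txn_id=47: ✓ → 30
txn_id=48: ✓ → 67
txn_id=49: ✗
txn_id=50: ✓ → 8
txn_id=51: ✓ → 47
m02_sum = 17 + 86 + 45 + 78 + 23 + 13 + 12 + 30 + 67 + 8 + 47 = 426

426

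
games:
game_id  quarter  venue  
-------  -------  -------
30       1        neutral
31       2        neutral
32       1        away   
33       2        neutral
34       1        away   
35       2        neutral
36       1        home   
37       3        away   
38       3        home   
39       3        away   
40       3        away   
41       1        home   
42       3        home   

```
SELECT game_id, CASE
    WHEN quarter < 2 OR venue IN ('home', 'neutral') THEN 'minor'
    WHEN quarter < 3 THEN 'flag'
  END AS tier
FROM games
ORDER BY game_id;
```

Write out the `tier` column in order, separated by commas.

minor, minor, minor, minor, minor, minor, minor, NULL, minor, NULL, NULL, minor, minor

game_id=30: quarter < 2 OR venue IN ('home', 'neutral') → minor
game_id=31: quarter < 2 OR venue IN ('home', 'neutral') → minor
game_id=32: quarter < 2 OR venue IN ('home', 'neutral') → minor
game_id=33: quarter < 2 OR venue IN ('home', 'neutral') → minor
game_id=34: quarter < 2 OR venue IN ('home', 'neutral') → minor
game_id=35: quarter < 2 OR venue IN ('home', 'neutral') → minor
game_id=36: quarter < 2 OR venue IN ('home', 'neutral') → minor
game_id=37: (no match → NULL) → NULL
game_id=38: quarter < 2 OR venue IN ('home', 'neutral') → minor
game_id=39: (no match → NULL) → NULL
game_id=40: (no match → NULL) → NULL
game_id=41: quarter < 2 OR venue IN ('home', 'neutral') → minor
game_id=42: quarter < 2 OR venue IN ('home', 'neutral') → minor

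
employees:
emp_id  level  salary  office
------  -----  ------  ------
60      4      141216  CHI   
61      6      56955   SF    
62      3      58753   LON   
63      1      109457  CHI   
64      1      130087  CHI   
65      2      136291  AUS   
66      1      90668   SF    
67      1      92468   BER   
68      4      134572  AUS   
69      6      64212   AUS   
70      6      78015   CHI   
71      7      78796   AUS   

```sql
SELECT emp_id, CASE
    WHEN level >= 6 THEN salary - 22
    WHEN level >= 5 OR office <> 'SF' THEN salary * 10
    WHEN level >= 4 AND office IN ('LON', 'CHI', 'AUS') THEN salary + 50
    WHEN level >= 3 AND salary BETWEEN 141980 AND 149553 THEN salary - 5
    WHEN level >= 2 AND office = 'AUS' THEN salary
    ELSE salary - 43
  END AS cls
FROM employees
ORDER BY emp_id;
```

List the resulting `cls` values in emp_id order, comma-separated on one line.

1412160, 56933, 587530, 1094570, 1300870, 1362910, 90625, 924680, 1345720, 64190, 77993, 78774

emp_id=60: level >= 5 OR office <> 'SF' → 1412160
emp_id=61: level >= 6 → 56933
emp_id=62: level >= 5 OR office <> 'SF' → 587530
emp_id=63: level >= 5 OR office <> 'SF' → 1094570
emp_id=64: level >= 5 OR office <> 'SF' → 1300870
emp_id=65: level >= 5 OR office <> 'SF' → 1362910
emp_id=66: ELSE → 90625
emp_id=67: level >= 5 OR office <> 'SF' → 924680
emp_id=68: level >= 5 OR office <> 'SF' → 1345720
emp_id=69: level >= 6 → 64190
emp_id=70: level >= 6 → 77993
emp_id=71: level >= 6 → 78774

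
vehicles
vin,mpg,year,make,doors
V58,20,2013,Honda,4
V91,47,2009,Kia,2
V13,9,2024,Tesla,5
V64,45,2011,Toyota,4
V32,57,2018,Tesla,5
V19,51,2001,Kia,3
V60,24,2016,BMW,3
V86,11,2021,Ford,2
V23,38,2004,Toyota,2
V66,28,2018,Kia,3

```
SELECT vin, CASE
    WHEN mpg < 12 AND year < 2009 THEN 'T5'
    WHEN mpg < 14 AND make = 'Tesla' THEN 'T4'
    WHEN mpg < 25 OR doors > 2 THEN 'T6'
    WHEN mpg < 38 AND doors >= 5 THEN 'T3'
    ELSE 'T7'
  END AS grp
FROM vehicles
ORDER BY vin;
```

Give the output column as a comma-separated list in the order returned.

T4, T6, T7, T6, T6, T6, T6, T6, T6, T7

vin=V13: mpg < 14 AND make = 'Tesla' → T4
vin=V19: mpg < 25 OR doors > 2 → T6
vin=V23: ELSE → T7
vin=V32: mpg < 25 OR doors > 2 → T6
vin=V58: mpg < 25 OR doors > 2 → T6
vin=V60: mpg < 25 OR doors > 2 → T6
vin=V64: mpg < 25 OR doors > 2 → T6
vin=V66: mpg < 25 OR doors > 2 → T6
vin=V86: mpg < 25 OR doors > 2 → T6
vin=V91: ELSE → T7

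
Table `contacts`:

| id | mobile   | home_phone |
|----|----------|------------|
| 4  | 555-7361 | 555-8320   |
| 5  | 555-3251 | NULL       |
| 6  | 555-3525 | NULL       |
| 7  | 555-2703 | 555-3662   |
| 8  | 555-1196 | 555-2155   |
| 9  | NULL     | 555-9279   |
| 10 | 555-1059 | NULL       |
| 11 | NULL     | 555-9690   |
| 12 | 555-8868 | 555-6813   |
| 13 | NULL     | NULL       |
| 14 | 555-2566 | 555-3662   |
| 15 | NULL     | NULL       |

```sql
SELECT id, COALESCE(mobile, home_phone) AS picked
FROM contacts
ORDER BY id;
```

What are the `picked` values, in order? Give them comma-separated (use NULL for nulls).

555-7361, 555-3251, 555-3525, 555-2703, 555-1196, 555-9279, 555-1059, 555-9690, 555-8868, NULL, 555-2566, NULL

id=4: mobile=555-7361 → 555-7361
id=5: mobile=555-3251 → 555-3251
id=6: mobile=555-3525 → 555-3525
id=7: mobile=555-2703 → 555-2703
id=8: mobile=555-1196 → 555-1196
id=9: mobile=NULL, home_phone=555-9279 → 555-9279
id=10: mobile=555-1059 → 555-1059
id=11: mobile=NULL, home_phone=555-9690 → 555-9690
id=12: mobile=555-8868 → 555-8868
id=13: mobile=NULL, home_phone=NULL (all NULL) → NULL
id=14: mobile=555-2566 → 555-2566
id=15: mobile=NULL, home_phone=NULL (all NULL) → NULL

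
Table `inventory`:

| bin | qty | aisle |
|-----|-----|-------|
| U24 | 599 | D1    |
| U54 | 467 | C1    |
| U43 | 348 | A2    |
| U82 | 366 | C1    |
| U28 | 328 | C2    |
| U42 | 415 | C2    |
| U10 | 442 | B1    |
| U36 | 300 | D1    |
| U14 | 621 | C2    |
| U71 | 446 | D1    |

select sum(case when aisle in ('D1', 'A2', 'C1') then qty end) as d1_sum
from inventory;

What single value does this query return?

bin=U24: ✓ → 599
bin=U54: ✓ → 467
bin=U43: ✓ → 348
bin=U82: ✓ → 366
bin=U28: ✗
bin=U42: ✗
bin=U10: ✗
bin=U36: ✓ → 300
bin=U14: ✗
bin=U71: ✓ → 446
d1_sum = 599 + 467 + 348 + 366 + 300 + 446 = 2526

2526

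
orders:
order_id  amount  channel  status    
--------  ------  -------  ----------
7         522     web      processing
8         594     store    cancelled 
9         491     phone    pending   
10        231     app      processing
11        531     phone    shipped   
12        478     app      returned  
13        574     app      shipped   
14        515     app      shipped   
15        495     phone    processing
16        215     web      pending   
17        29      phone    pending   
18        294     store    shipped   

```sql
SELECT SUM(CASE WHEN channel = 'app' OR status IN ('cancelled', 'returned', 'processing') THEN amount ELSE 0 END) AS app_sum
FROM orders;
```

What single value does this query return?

order_id=7: ✓ → 522
order_id=8: ✓ → 594
order_id=9: ✗
order_id=10: ✓ → 231
order_id=11: ✗
order_id=12: ✓ → 478
order_id=13: ✓ → 574
order_id=14: ✓ → 515
order_id=15: ✓ → 495
order_id=16: ✗
order_id=17: ✗
order_id=18: ✗
app_sum = 522 + 594 + 231 + 478 + 574 + 515 + 495 = 3409

3409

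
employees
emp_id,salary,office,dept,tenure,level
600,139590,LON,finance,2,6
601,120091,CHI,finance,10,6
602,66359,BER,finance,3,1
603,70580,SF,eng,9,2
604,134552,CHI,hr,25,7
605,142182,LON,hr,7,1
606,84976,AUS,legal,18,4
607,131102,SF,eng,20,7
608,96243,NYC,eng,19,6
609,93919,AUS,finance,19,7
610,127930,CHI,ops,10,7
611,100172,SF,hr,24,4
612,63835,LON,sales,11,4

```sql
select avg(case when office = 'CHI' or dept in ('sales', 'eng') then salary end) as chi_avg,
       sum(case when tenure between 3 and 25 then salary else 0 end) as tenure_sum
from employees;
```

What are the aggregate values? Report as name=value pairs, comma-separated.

[chi_avg: office = 'CHI' or dept in ('sales', 'eng')]
emp_id=600: ✗
emp_id=601: ✓ → 120091
emp_id=602: ✗
emp_id=603: ✓ → 70580
emp_id=604: ✓ → 134552
emp_id=605: ✗
emp_id=606: ✗
emp_id=607: ✓ → 131102
emp_id=608: ✓ → 96243
emp_id=609: ✗
emp_id=610: ✓ → 127930
emp_id=611: ✗
emp_id=612: ✓ → 63835
chi_avg = (120091 + 70580 + 134552 + 131102 + 96243 + 127930 + 63835) / 7 = 106333.2857142857
—
[tenure_sum: tenure between 3 and 25]
emp_id=600: ✗
emp_id=601: ✓ → 120091
emp_id=602: ✓ → 66359
emp_id=603: ✓ → 70580
emp_id=604: ✓ → 134552
emp_id=605: ✓ → 142182
emp_id=606: ✓ → 84976
emp_id=607: ✓ → 131102
emp_id=608: ✓ → 96243
emp_id=609: ✓ → 93919
emp_id=610: ✓ → 127930
emp_id=611: ✓ → 100172
emp_id=612: ✓ → 63835
tenure_sum = 120091 + 66359 + 70580 + 134552 + 142182 + 84976 + 131102 + 96243 + 93919 + 127930 + 100172 + 63835 = 1231941

chi_avg=106333.2857142857, tenure_sum=1231941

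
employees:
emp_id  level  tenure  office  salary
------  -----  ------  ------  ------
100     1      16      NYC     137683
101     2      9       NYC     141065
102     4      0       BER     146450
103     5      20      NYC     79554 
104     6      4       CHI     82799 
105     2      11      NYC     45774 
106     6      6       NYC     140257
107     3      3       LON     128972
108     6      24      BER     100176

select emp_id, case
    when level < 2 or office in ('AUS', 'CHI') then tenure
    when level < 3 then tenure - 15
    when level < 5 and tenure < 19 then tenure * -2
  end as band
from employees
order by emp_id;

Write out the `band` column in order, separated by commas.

emp_id=100: level < 2 or office in ('AUS', 'CHI') → 16
emp_id=101: level < 3 → -6
emp_id=102: level < 5 and tenure < 19 → 0
emp_id=103: (no match → NULL) → NULL
emp_id=104: level < 2 or office in ('AUS', 'CHI') → 4
emp_id=105: level < 3 → -4
emp_id=106: (no match → NULL) → NULL
emp_id=107: level < 5 and tenure < 19 → -6
emp_id=108: (no match → NULL) → NULL

16, -6, 0, NULL, 4, -4, NULL, -6, NULL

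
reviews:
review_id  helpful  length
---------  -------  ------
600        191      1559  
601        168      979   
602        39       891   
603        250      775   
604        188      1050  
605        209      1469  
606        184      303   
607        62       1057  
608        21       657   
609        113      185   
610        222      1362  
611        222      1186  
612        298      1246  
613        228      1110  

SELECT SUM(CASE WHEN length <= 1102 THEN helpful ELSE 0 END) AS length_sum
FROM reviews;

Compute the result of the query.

review_id=600: ✗
review_id=601: ✓ → 168
review_id=602: ✓ → 39
review_id=603: ✓ → 250
review_id=604: ✓ → 188
review_id=605: ✗
review_id=606: ✓ → 184
review_id=607: ✓ → 62
review_id=608: ✓ → 21
review_id=609: ✓ → 113
review_id=610: ✗
review_id=611: ✗
review_id=612: ✗
review_id=613: ✗
length_sum = 168 + 39 + 250 + 188 + 184 + 62 + 21 + 113 = 1025

1025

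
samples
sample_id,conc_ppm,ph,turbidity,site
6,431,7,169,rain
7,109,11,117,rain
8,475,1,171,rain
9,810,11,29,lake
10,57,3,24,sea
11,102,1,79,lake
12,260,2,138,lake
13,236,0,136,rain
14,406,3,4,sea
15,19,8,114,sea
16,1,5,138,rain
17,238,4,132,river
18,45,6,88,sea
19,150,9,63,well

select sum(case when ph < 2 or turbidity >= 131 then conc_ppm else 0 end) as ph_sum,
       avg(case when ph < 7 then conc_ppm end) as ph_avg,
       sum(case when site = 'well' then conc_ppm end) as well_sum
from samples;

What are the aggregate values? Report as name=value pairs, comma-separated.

ph_sum=1743, ph_avg=202.2222222222, well_sum=150

[ph_sum: ph < 2 or turbidity >= 131]
sample_id=6: ✓ → 431
sample_id=7: ✗
sample_id=8: ✓ → 475
sample_id=9: ✗
sample_id=10: ✗
sample_id=11: ✓ → 102
sample_id=12: ✓ → 260
sample_id=13: ✓ → 236
sample_id=14: ✗
sample_id=15: ✗
sample_id=16: ✓ → 1
sample_id=17: ✓ → 238
sample_id=18: ✗
sample_id=19: ✗
ph_sum = 431 + 475 + 102 + 260 + 236 + 1 + 238 = 1743
—
[ph_avg: ph < 7]
sample_id=6: ✗
sample_id=7: ✗
sample_id=8: ✓ → 475
sample_id=9: ✗
sample_id=10: ✓ → 57
sample_id=11: ✓ → 102
sample_id=12: ✓ → 260
sample_id=13: ✓ → 236
sample_id=14: ✓ → 406
sample_id=15: ✗
sample_id=16: ✓ → 1
sample_id=17: ✓ → 238
sample_id=18: ✓ → 45
sample_id=19: ✗
ph_avg = (475 + 57 + 102 + 260 + 236 + 406 + 1 + 238 + 45) / 9 = 202.2222222222
—
[well_sum: site = 'well']
sample_id=6: ✗
sample_id=7: ✗
sample_id=8: ✗
sample_id=9: ✗
sample_id=10: ✗
sample_id=11: ✗
sample_id=12: ✗
sample_id=13: ✗
sample_id=14: ✗
sample_id=15: ✗
sample_id=16: ✗
sample_id=17: ✗
sample_id=18: ✗
sample_id=19: ✓ → 150
well_sum = 150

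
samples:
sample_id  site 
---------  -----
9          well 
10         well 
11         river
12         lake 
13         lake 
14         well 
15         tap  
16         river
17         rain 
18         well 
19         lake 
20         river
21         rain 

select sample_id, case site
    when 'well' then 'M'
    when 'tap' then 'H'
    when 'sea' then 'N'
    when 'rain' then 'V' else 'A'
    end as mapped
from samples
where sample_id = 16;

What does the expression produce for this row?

sample_id = 16: site=river.
site='well' → false
site='tap' → false
site='sea' → false
site='rain' → false
No prior WHEN matched → ELSE → A

A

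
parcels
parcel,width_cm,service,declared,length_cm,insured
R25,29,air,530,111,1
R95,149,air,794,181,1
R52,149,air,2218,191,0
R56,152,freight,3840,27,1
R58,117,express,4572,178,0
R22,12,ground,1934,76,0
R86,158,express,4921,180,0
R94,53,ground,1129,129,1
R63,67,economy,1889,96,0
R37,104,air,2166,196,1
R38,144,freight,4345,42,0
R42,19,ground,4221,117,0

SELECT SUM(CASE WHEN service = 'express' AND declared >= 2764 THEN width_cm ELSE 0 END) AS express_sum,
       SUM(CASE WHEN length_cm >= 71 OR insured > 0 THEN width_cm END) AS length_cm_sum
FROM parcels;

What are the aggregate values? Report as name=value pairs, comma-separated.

express_sum=275, length_cm_sum=1009

[express_sum: service = 'express' AND declared >= 2764]
parcel=R25: ✗
parcel=R95: ✗
parcel=R52: ✗
parcel=R56: ✗
parcel=R58: ✓ → 117
parcel=R22: ✗
parcel=R86: ✓ → 158
parcel=R94: ✗
parcel=R63: ✗
parcel=R37: ✗
parcel=R38: ✗
parcel=R42: ✗
express_sum = 117 + 158 = 275
—
[length_cm_sum: length_cm >= 71 OR insured > 0]
parcel=R25: ✓ → 29
parcel=R95: ✓ → 149
parcel=R52: ✓ → 149
parcel=R56: ✓ → 152
parcel=R58: ✓ → 117
parcel=R22: ✓ → 12
parcel=R86: ✓ → 158
parcel=R94: ✓ → 53
parcel=R63: ✓ → 67
parcel=R37: ✓ → 104
parcel=R38: ✗
parcel=R42: ✓ → 19
length_cm_sum = 29 + 149 + 149 + 152 + 117 + 12 + 158 + 53 + 67 + 104 + 19 = 1009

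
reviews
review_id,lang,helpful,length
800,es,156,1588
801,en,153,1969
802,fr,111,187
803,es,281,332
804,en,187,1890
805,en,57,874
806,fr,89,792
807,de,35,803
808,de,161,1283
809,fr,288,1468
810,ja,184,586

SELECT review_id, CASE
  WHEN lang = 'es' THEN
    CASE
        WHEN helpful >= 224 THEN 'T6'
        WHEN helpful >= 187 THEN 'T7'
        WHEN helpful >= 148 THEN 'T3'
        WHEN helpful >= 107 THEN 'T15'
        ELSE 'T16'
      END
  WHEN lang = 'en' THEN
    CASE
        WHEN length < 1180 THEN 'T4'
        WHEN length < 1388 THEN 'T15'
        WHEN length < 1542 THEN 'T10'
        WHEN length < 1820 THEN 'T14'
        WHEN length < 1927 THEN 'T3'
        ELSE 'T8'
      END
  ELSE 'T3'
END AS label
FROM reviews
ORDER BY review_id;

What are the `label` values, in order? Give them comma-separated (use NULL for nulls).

review_id=800: lang='es' → inner[helpful >= 148] → T3
review_id=801: lang='en' → inner[ELSE] → T8
review_id=802: lang='fr' → outer ELSE → T3
review_id=803: lang='es' → inner[helpful >= 224] → T6
review_id=804: lang='en' → inner[length < 1927] → T3
review_id=805: lang='en' → inner[length < 1180] → T4
review_id=806: lang='fr' → outer ELSE → T3
review_id=807: lang='de' → outer ELSE → T3
review_id=808: lang='de' → outer ELSE → T3
review_id=809: lang='fr' → outer ELSE → T3
review_id=810: lang='ja' → outer ELSE → T3

T3, T8, T3, T6, T3, T4, T3, T3, T3, T3, T3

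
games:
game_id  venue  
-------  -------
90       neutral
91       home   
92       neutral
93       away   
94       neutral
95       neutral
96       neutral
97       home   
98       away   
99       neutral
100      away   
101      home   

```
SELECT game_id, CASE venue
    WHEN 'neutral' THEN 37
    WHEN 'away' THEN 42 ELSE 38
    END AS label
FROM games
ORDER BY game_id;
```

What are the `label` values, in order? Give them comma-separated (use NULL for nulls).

game_id=90: venue='neutral' → 37
game_id=91: ELSE → 38
game_id=92: venue='neutral' → 37
game_id=93: venue='away' → 42
game_id=94: venue='neutral' → 37
game_id=95: venue='neutral' → 37
game_id=96: venue='neutral' → 37
game_id=97: ELSE → 38
game_id=98: venue='away' → 42
game_id=99: venue='neutral' → 37
game_id=100: venue='away' → 42
game_id=101: ELSE → 38

37, 38, 37, 42, 37, 37, 37, 38, 42, 37, 42, 38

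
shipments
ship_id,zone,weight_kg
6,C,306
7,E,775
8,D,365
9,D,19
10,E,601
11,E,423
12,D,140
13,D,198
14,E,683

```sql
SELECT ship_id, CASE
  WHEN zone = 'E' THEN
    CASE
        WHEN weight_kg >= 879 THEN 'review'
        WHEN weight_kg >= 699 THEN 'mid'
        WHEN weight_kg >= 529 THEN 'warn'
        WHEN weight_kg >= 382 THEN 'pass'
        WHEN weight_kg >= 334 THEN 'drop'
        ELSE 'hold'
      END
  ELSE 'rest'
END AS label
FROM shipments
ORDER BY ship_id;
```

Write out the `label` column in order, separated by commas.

ship_id=6: zone='C' → outer ELSE → rest
ship_id=7: zone='E' → inner[weight_kg >= 699] → mid
ship_id=8: zone='D' → outer ELSE → rest
ship_id=9: zone='D' → outer ELSE → rest
ship_id=10: zone='E' → inner[weight_kg >= 529] → warn
ship_id=11: zone='E' → inner[weight_kg >= 382] → pass
ship_id=12: zone='D' → outer ELSE → rest
ship_id=13: zone='D' → outer ELSE → rest
ship_id=14: zone='E' → inner[weight_kg >= 529] → warn

rest, mid, rest, rest, warn, pass, rest, rest, warn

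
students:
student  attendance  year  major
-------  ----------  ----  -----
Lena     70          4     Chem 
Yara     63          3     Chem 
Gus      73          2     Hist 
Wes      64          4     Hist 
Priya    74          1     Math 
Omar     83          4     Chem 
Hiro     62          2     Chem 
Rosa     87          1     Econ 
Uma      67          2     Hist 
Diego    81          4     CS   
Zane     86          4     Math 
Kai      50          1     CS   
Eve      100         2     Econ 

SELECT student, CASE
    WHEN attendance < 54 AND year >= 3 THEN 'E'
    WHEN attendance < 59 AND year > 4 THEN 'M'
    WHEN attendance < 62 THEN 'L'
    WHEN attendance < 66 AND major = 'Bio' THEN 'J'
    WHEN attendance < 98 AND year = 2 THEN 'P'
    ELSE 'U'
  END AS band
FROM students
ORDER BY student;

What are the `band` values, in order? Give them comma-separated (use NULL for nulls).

U, U, P, P, L, U, U, U, U, P, U, U, U

student=Diego: ELSE → U
student=Eve: ELSE → U
student=Gus: attendance < 98 AND year = 2 → P
student=Hiro: attendance < 98 AND year = 2 → P
student=Kai: attendance < 62 → L
student=Lena: ELSE → U
student=Omar: ELSE → U
student=Priya: ELSE → U
student=Rosa: ELSE → U
student=Uma: attendance < 98 AND year = 2 → P
student=Wes: ELSE → U
student=Yara: ELSE → U
student=Zane: ELSE → U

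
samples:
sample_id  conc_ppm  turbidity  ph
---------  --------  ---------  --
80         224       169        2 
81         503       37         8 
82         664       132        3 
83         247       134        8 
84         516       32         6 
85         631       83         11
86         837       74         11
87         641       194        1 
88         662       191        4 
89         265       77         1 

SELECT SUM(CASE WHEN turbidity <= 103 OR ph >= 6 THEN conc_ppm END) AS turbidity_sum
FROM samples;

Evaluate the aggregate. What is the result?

sample_id=80: ✗
sample_id=81: ✓ → 503
sample_id=82: ✗
sample_id=83: ✓ → 247
sample_id=84: ✓ → 516
sample_id=85: ✓ → 631
sample_id=86: ✓ → 837
sample_id=87: ✗
sample_id=88: ✗
sample_id=89: ✓ → 265
turbidity_sum = 503 + 247 + 516 + 631 + 837 + 265 = 2999

2999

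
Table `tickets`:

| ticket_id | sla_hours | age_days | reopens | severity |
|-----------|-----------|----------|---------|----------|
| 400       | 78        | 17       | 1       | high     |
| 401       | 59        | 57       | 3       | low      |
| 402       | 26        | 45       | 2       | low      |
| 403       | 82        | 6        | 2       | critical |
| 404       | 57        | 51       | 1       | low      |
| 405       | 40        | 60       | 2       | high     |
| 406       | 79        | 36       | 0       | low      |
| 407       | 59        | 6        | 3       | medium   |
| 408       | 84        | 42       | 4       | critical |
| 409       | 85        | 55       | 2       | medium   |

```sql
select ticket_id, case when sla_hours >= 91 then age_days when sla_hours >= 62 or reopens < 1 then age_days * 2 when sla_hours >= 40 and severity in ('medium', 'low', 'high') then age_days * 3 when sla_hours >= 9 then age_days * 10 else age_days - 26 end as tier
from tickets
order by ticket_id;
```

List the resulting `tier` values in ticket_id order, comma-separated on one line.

34, 171, 450, 12, 153, 180, 72, 18, 84, 110

ticket_id=400: sla_hours >= 62 or reopens < 1 → 34
ticket_id=401: sla_hours >= 40 and severity in ('medium', 'low', 'high') → 171
ticket_id=402: sla_hours >= 9 → 450
ticket_id=403: sla_hours >= 62 or reopens < 1 → 12
ticket_id=404: sla_hours >= 40 and severity in ('medium', 'low', 'high') → 153
ticket_id=405: sla_hours >= 40 and severity in ('medium', 'low', 'high') → 180
ticket_id=406: sla_hours >= 62 or reopens < 1 → 72
ticket_id=407: sla_hours >= 40 and severity in ('medium', 'low', 'high') → 18
ticket_id=408: sla_hours >= 62 or reopens < 1 → 84
ticket_id=409: sla_hours >= 62 or reopens < 1 → 110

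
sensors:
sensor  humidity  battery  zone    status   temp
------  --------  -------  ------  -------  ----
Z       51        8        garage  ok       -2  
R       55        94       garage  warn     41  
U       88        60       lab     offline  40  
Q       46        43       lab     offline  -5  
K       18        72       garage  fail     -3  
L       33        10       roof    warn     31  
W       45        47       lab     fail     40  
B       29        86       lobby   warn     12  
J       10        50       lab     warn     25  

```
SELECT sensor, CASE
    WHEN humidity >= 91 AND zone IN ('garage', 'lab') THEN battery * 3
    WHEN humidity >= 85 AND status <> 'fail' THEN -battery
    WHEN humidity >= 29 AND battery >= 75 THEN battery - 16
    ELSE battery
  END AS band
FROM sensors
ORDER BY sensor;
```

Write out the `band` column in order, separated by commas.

sensor=B: humidity >= 29 AND battery >= 75 → 70
sensor=J: ELSE → 50
sensor=K: ELSE → 72
sensor=L: ELSE → 10
sensor=Q: ELSE → 43
sensor=R: humidity >= 29 AND battery >= 75 → 78
sensor=U: humidity >= 85 AND status <> 'fail' → -60
sensor=W: ELSE → 47
sensor=Z: ELSE → 8

70, 50, 72, 10, 43, 78, -60, 47, 8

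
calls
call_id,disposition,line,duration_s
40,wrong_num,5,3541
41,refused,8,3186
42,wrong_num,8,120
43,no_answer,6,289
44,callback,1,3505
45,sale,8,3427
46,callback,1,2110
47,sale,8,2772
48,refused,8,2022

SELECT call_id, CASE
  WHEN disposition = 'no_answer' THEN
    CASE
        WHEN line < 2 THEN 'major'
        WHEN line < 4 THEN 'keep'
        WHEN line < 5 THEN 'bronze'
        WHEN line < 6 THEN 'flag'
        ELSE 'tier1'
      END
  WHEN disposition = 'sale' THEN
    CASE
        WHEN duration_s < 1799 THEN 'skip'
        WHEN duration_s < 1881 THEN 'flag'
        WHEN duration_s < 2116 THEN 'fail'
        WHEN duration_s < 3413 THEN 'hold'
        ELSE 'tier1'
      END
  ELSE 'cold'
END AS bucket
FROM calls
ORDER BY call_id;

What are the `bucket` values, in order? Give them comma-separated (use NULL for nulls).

call_id=40: disposition='wrong_num' → outer ELSE → cold
call_id=41: disposition='refused' → outer ELSE → cold
call_id=42: disposition='wrong_num' → outer ELSE → cold
call_id=43: disposition='no_answer' → inner[ELSE] → tier1
call_id=44: disposition='callback' → outer ELSE → cold
call_id=45: disposition='sale' → inner[ELSE] → tier1
call_id=46: disposition='callback' → outer ELSE → cold
call_id=47: disposition='sale' → inner[duration_s < 3413] → hold
call_id=48: disposition='refused' → outer ELSE → cold

cold, cold, cold, tier1, cold, tier1, cold, hold, cold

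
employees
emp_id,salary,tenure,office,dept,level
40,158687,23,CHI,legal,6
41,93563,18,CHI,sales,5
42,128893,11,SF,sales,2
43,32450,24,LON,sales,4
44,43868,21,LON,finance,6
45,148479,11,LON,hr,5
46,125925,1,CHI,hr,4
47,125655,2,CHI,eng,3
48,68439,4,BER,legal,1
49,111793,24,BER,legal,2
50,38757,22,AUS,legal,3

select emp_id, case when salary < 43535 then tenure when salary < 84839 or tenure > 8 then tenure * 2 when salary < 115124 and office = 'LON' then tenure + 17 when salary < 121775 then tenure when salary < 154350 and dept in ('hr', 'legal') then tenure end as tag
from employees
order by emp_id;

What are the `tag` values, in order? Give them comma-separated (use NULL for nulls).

emp_id=40: salary < 84839 or tenure > 8 → 46
emp_id=41: salary < 84839 or tenure > 8 → 36
emp_id=42: salary < 84839 or tenure > 8 → 22
emp_id=43: salary < 43535 → 24
emp_id=44: salary < 84839 or tenure > 8 → 42
emp_id=45: salary < 84839 or tenure > 8 → 22
emp_id=46: salary < 154350 and dept in ('hr', 'legal') → 1
emp_id=47: (no match → NULL) → NULL
emp_id=48: salary < 84839 or tenure > 8 → 8
emp_id=49: salary < 84839 or tenure > 8 → 48
emp_id=50: salary < 43535 → 22

46, 36, 22, 24, 42, 22, 1, NULL, 8, 48, 22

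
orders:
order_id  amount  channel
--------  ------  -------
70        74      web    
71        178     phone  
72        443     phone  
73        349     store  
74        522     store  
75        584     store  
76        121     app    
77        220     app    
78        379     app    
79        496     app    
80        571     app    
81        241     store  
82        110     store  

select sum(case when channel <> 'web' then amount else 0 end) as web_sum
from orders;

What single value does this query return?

4214

order_id=70: ✗
order_id=71: ✓ → 178
order_id=72: ✓ → 443
order_id=73: ✓ → 349
order_id=74: ✓ → 522
order_id=75: ✓ → 584
order_id=76: ✓ → 121
order_id=77: ✓ → 220
order_id=78: ✓ → 379
order_id=79: ✓ → 496
order_id=80: ✓ → 571
order_id=81: ✓ → 241
order_id=82: ✓ → 110
web_sum = 178 + 443 + 349 + 522 + 584 + 121 + 220 + 379 + 496 + 571 + 241 + 110 = 4214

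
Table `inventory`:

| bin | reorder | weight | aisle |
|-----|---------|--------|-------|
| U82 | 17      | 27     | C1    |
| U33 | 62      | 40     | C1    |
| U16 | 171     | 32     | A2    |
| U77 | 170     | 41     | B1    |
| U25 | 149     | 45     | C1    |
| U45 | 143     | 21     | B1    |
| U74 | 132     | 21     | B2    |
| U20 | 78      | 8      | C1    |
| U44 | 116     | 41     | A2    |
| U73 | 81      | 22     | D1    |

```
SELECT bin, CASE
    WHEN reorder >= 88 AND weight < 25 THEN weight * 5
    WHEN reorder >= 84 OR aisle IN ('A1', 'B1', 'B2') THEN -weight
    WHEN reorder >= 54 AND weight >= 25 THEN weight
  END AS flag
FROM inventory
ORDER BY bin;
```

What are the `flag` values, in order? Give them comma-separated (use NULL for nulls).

-32, NULL, -45, 40, -41, 105, NULL, 105, -41, NULL

bin=U16: reorder >= 84 OR aisle IN ('A1', 'B1', 'B2') → -32
bin=U20: (no match → NULL) → NULL
bin=U25: reorder >= 84 OR aisle IN ('A1', 'B1', 'B2') → -45
bin=U33: reorder >= 54 AND weight >= 25 → 40
bin=U44: reorder >= 84 OR aisle IN ('A1', 'B1', 'B2') → -41
bin=U45: reorder >= 88 AND weight < 25 → 105
bin=U73: (no match → NULL) → NULL
bin=U74: reorder >= 88 AND weight < 25 → 105
bin=U77: reorder >= 84 OR aisle IN ('A1', 'B1', 'B2') → -41
bin=U82: (no match → NULL) → NULL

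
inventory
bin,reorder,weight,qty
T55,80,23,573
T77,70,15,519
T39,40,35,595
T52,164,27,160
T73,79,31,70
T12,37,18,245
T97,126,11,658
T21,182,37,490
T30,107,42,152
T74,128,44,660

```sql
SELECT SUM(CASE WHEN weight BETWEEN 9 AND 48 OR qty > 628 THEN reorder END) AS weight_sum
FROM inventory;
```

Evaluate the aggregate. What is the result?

bin=T55: ✓ → 80
bin=T77: ✓ → 70
bin=T39: ✓ → 40
bin=T52: ✓ → 164
bin=T73: ✓ → 79
bin=T12: ✓ → 37
bin=T97: ✓ → 126
bin=T21: ✓ → 182
bin=T30: ✓ → 107
bin=T74: ✓ → 128
weight_sum = 80 + 70 + 40 + 164 + 79 + 37 + 126 + 182 + 107 + 128 = 1013

1013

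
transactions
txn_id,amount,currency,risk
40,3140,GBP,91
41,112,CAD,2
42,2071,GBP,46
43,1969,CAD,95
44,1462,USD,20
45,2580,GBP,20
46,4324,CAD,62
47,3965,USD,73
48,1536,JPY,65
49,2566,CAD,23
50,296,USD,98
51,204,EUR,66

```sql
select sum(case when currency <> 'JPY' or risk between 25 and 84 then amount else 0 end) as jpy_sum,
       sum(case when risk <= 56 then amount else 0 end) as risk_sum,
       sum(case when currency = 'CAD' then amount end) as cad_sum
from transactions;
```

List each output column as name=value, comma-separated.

jpy_sum=24225, risk_sum=8791, cad_sum=8971

[jpy_sum: currency <> 'JPY' or risk between 25 and 84]
txn_id=40: ✓ → 3140
txn_id=41: ✓ → 112
txn_id=42: ✓ → 2071
txn_id=43: ✓ → 1969
txn_id=44: ✓ → 1462
txn_id=45: ✓ → 2580
txn_id=46: ✓ → 4324
txn_id=47: ✓ → 3965
txn_id=48: ✓ → 1536
txn_id=49: ✓ → 2566
txn_id=50: ✓ → 296
txn_id=51: ✓ → 204
jpy_sum = 3140 + 112 + 2071 + 1969 + 1462 + 2580 + 4324 + 3965 + 1536 + 2566 + 296 + 204 = 24225
—
[risk_sum: risk <= 56]
txn_id=40: ✗
txn_id=41: ✓ → 112
txn_id=42: ✓ → 2071
txn_id=43: ✗
txn_id=44: ✓ → 1462
txn_id=45: ✓ → 2580
txn_id=46: ✗
txn_id=47: ✗
txn_id=48: ✗
txn_id=49: ✓ → 2566
txn_id=50: ✗
txn_id=51: ✗
risk_sum = 112 + 2071 + 1462 + 2580 + 2566 = 8791
—
[cad_sum: currency = 'CAD']
txn_id=40: ✗
txn_id=41: ✓ → 112
txn_id=42: ✗
txn_id=43: ✓ → 1969
txn_id=44: ✗
txn_id=45: ✗
txn_id=46: ✓ → 4324
txn_id=47: ✗
txn_id=48: ✗
txn_id=49: ✓ → 2566
txn_id=50: ✗
txn_id=51: ✗
cad_sum = 112 + 1969 + 4324 + 2566 = 8971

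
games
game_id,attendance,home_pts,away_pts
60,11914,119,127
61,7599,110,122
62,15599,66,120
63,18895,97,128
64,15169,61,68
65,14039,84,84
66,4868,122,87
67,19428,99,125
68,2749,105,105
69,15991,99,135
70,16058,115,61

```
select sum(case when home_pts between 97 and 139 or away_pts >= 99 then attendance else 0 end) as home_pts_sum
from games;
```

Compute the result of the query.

game_id=60: ✓ → 11914
game_id=61: ✓ → 7599
game_id=62: ✓ → 15599
game_id=63: ✓ → 18895
game_id=64: ✗
game_id=65: ✗
game_id=66: ✓ → 4868
game_id=67: ✓ → 19428
game_id=68: ✓ → 2749
game_id=69: ✓ → 15991
game_id=70: ✓ → 16058
home_pts_sum = 11914 + 7599 + 15599 + 18895 + 4868 + 19428 + 2749 + 15991 + 16058 = 113101

113101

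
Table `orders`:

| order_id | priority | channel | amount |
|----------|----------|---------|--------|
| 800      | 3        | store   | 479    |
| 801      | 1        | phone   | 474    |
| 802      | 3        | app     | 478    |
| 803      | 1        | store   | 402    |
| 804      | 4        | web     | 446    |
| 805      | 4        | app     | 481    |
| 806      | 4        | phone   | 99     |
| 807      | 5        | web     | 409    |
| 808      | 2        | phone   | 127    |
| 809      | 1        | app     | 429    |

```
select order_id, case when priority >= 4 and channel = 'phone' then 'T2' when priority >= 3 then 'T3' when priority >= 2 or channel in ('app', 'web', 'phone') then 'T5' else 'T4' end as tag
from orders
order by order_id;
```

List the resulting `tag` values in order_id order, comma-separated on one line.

order_id=800: priority >= 3 → T3
order_id=801: priority >= 2 or channel in ('app', 'web', 'phone') → T5
order_id=802: priority >= 3 → T3
order_id=803: ELSE → T4
order_id=804: priority >= 3 → T3
order_id=805: priority >= 3 → T3
order_id=806: priority >= 4 and channel = 'phone' → T2
order_id=807: priority >= 3 → T3
order_id=808: priority >= 2 or channel in ('app', 'web', 'phone') → T5
order_id=809: priority >= 2 or channel in ('app', 'web', 'phone') → T5

T3, T5, T3, T4, T3, T3, T2, T3, T5, T5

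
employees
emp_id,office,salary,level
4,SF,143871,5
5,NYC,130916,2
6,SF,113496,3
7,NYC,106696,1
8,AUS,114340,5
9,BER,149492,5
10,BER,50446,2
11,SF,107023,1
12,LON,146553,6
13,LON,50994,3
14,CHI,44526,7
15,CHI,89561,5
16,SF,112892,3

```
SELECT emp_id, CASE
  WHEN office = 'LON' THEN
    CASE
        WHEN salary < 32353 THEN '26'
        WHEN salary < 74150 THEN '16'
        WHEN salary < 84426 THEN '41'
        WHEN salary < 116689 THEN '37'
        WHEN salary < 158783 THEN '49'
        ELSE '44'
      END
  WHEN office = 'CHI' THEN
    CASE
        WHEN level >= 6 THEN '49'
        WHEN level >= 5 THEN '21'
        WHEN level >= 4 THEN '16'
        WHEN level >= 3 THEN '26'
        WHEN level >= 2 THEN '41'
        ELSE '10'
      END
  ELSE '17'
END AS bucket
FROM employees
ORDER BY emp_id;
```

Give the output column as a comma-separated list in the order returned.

emp_id=4: office='SF' → outer ELSE → 17
emp_id=5: office='NYC' → outer ELSE → 17
emp_id=6: office='SF' → outer ELSE → 17
emp_id=7: office='NYC' → outer ELSE → 17
emp_id=8: office='AUS' → outer ELSE → 17
emp_id=9: office='BER' → outer ELSE → 17
emp_id=10: office='BER' → outer ELSE → 17
emp_id=11: office='SF' → outer ELSE → 17
emp_id=12: office='LON' → inner[salary < 158783] → 49
emp_id=13: office='LON' → inner[salary < 74150] → 16
emp_id=14: office='CHI' → inner[level >= 6] → 49
emp_id=15: office='CHI' → inner[level >= 5] → 21
emp_id=16: office='SF' → outer ELSE → 17

17, 17, 17, 17, 17, 17, 17, 17, 49, 16, 49, 21, 17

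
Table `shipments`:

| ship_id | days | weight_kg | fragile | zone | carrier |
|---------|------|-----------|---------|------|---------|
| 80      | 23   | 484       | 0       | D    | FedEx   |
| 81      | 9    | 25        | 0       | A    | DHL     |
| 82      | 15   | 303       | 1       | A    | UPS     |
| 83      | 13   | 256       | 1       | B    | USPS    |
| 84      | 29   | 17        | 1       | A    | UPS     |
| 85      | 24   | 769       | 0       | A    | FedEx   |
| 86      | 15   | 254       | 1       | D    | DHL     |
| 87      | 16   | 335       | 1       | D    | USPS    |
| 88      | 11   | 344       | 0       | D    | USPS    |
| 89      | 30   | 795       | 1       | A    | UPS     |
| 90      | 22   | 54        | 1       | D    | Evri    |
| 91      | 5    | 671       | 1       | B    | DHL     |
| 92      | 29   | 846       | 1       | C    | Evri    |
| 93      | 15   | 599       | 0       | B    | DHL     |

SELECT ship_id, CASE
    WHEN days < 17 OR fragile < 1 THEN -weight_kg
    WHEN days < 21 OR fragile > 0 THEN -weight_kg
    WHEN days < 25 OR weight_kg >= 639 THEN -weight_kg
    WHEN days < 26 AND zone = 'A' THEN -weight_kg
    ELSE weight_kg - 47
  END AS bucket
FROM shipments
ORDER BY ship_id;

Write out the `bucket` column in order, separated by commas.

ship_id=80: days < 17 OR fragile < 1 → -484
ship_id=81: days < 17 OR fragile < 1 → -25
ship_id=82: days < 17 OR fragile < 1 → -303
ship_id=83: days < 17 OR fragile < 1 → -256
ship_id=84: days < 21 OR fragile > 0 → -17
ship_id=85: days < 17 OR fragile < 1 → -769
ship_id=86: days < 17 OR fragile < 1 → -254
ship_id=87: days < 17 OR fragile < 1 → -335
ship_id=88: days < 17 OR fragile < 1 → -344
ship_id=89: days < 21 OR fragile > 0 → -795
ship_id=90: days < 21 OR fragile > 0 → -54
ship_id=91: days < 17 OR fragile < 1 → -671
ship_id=92: days < 21 OR fragile > 0 → -846
ship_id=93: days < 17 OR fragile < 1 → -599

-484, -25, -303, -256, -17, -769, -254, -335, -344, -795, -54, -671, -846, -599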